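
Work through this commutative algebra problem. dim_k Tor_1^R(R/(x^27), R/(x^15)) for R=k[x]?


Tor_1(R/I,R/J)=(I cap J)/IJ=(x^27)/(x^42)
dim=42-27=min(27,15)=15


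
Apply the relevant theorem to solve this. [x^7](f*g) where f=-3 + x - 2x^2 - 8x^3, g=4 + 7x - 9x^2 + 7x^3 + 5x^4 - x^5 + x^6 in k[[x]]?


[x^7] = sum a_i*b_j, i+j=7
  1*1=1
  -2*-1=2
  -8*5=-40
Sum=-37


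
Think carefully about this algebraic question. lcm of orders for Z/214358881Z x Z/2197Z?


Exponent = lcm of the cyclic orders; pairwise coprime => product.
11^8*13^3=214358881*2197=470946461557


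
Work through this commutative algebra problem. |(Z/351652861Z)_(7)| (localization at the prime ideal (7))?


7-primary part: 351652861=7^8*61
Size=7^8=5764801


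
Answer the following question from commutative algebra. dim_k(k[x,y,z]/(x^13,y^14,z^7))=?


Basis: x^iy^jz^k, i<13,j<14,k<7
13*14*7=1274


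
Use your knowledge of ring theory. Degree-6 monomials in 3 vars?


C(d+n-1,n-1)=C(8,2)=28


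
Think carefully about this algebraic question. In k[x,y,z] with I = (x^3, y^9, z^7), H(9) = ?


Need i<3, j<9, k<7 with i+j+k=9.
For each i, j ranges over max(0,9-i-6)..min(8,9-i):
  i=0: j in [3,8] -> 6
  i=1: j in [2,8] -> 7
  i=2: j in [1,7] -> 7
H(9) = 6+7+7 = 20


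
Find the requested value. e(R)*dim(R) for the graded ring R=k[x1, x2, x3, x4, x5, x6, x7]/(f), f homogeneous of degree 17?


e(R)=deg(f)=17, dim(R)=7-1=6
e*dim=17*6=102


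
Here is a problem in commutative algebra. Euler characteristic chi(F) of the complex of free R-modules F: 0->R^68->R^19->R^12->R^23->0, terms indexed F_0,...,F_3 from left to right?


chi = sum (-1)^i * rank:
(-1)^0*68=68
(-1)^1*19=-19
(-1)^2*12=12
(-1)^3*23=-23
chi=38


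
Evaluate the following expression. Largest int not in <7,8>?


gcd(7,8)=1 => F=ab-a-b=7*8-7-8=56-15=41


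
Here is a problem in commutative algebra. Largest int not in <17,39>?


gcd(17,39)=1 => F=ab-a-b=17*39-17-39=663-56=607


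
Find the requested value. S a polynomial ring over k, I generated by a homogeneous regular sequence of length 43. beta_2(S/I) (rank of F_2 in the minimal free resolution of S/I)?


Regular sequence => Koszul complex is the minimal free resolution.
Syz_1 minimally generated by Koszul relations f_i*e_j - f_j*e_i (i<j): mu(Syz_1) = beta_2 = C(m,2) = m(m-1)/2
m=43
43*42/2 = 903


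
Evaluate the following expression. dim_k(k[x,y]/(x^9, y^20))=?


Basis: x^i*y^j, i<9, j<20
9*20=180


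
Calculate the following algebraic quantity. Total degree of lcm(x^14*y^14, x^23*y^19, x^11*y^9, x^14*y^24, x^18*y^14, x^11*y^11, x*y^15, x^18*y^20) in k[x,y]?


lcm = componentwise max:
x: max(14,23,11,14,18,11,1,18)=23
y: max(14,19,9,24,14,11,15,20)=24
Total=23+24=47


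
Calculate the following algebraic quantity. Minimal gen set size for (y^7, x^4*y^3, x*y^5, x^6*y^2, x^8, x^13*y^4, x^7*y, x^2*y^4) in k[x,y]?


Remove redundant (divisible by others).
x^13*y^4 redundant.
Min: x^8, x^7*y, x^6*y^2, x^4*y^3, x^2*y^4, x*y^5, y^7
Count=7


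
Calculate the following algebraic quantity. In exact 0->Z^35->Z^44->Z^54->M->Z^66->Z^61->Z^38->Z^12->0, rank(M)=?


Alt sum=0:
(-1)^0*35 + (-1)^1*44 + (-1)^2*54 + (-1)^3*? + (-1)^4*66 + (-1)^5*61 + (-1)^6*38 + (-1)^7*12=0
rank(M)=76


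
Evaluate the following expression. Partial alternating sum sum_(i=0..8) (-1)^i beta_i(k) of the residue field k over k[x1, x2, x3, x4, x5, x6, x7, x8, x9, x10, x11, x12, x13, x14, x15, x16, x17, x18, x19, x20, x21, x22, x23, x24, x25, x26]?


Koszul resolution: beta_i(k)=C(n,i), n=26
sum_(i=0..p) (-1)^i C(n,i) = (-1)^p C(n-1,p)
(-1)^8*C(25,8) = (-1)^8*1081575 = 1081575


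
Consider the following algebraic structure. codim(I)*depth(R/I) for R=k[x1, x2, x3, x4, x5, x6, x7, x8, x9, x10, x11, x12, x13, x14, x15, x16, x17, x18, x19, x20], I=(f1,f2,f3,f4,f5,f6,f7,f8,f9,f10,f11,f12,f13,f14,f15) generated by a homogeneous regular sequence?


codim=15, depth=dim(R/I)=20-15=5
Product=15*5=75


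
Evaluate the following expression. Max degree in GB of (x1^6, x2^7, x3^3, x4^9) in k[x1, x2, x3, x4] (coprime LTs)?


Pure powers, coprime LTs => already GB.
Degrees: 6, 7, 3, 9
Max=9


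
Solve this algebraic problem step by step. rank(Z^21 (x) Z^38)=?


rank(M(x)N) = rank(M)*rank(N)
21*38 = 798


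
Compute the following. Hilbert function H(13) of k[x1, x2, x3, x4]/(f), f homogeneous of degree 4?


C(16,3)-C(12,3)=560-220=340


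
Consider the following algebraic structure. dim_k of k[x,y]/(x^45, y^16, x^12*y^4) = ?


k[x,y]/I, I = (x^45, y^16, x^12*y^4)
Rect: 45x16=720. Corner: (45-12)x(16-4)=396.
dim = 720-396 = 324


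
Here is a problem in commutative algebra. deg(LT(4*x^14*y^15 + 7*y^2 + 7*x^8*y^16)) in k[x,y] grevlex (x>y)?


LT: 4*x^14*y^15
deg_x=14, deg_y=15
Total=14+15=29


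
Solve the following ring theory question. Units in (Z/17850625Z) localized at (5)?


Local ring = Z/625Z.
phi(625) = 5^3*(5-1) = 500


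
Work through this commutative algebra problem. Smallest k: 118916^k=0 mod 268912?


118916^k mod 268912:
k=1: 118916
k=2: 8624
k=3: 170128
k=4: 153664
k=5: 0
First zero at k = 5


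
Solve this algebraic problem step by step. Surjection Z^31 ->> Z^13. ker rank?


rank(ker) = 31-13 = 18


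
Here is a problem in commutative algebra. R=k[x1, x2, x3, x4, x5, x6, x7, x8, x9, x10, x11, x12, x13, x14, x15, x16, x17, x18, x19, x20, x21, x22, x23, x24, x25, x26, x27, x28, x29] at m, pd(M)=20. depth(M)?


pd+depth=depth(R)=29
depth=29-20=9


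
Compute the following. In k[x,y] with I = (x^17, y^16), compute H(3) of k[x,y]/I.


k[x,y], I = (x^17, y^16), d = 3
Need i < 17 and d-i < 16.
Range: 0 <= i <= 3.
H(3) = 4


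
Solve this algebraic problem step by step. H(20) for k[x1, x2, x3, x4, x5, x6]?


C(d+n-1,n-1)=C(25,5)=53130


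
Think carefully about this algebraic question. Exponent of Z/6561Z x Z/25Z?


Exponent = lcm of the cyclic orders; pairwise coprime => product.
3^8*5^2=6561*25=164025


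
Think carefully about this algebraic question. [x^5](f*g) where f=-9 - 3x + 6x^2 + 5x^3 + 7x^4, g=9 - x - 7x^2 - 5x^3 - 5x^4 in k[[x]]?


[x^5] = sum a_i*b_j, i+j=5
  -3*-5=15
  6*-5=-30
  5*-7=-35
  7*-1=-7
Sum=-57


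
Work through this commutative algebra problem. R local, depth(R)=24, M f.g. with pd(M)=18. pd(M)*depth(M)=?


pd+depth=24
depth=24-18=6
pd*depth=18*6=108


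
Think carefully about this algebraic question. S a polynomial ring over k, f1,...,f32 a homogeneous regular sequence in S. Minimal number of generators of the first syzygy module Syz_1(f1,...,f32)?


Regular sequence => Koszul complex is the minimal free resolution.
Syz_1 minimally generated by Koszul relations f_i*e_j - f_j*e_i (i<j): mu(Syz_1) = beta_2 = C(m,2) = m(m-1)/2
m=32
32*31/2 = 496


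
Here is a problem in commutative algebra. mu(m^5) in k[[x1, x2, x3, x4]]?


C(n+d-1,d)=C(8,5)=56


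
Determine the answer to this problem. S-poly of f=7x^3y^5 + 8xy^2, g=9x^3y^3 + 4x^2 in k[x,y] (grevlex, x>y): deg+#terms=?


LT(f)=7x^3y^5, LT(g)=9x^3y^3
lcm(LM)=x^3y^5
S(f,g) (scaled by 63 to clear denominators) = 9*f - 7y^2*g = -28x^2y^2 + 72xy^2
2 terms, deg 4.
4+2=6


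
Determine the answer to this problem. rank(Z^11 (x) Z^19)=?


rank(M(x)N) = rank(M)*rank(N)
11*19 = 209


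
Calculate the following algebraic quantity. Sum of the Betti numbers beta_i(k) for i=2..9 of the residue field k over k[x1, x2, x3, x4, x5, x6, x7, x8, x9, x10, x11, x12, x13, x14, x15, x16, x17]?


Koszul resolution: beta_i(k)=C(n,i), n=17
C(17,2)=136, C(17,3)=680, C(17,4)=2380, C(17,5)=6188, C(17,6)=12376, C(17,7)=19448, C(17,8)=24310, C(17,9)=24310
Sum=89828


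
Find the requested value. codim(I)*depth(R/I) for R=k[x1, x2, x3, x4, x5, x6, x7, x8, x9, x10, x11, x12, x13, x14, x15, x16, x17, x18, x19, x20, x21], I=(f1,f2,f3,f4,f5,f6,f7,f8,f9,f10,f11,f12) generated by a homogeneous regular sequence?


codim=12, depth=dim(R/I)=21-12=9
Product=12*9=108


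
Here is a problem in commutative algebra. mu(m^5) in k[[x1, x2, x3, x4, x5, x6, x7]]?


C(n+d-1,d)=C(11,5)=462


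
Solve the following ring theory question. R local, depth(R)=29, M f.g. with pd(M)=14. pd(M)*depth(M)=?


pd+depth=29
depth=29-14=15
pd*depth=14*15=210


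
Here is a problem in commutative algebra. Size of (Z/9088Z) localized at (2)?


2-primary part: 9088=2^7*71
Size=2^7=128


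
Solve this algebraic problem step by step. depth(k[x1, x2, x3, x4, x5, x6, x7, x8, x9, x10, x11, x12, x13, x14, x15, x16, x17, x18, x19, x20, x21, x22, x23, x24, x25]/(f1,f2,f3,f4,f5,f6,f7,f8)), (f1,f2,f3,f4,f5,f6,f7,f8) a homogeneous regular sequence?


depth(R)=25
depth(R/I)=25-8=17


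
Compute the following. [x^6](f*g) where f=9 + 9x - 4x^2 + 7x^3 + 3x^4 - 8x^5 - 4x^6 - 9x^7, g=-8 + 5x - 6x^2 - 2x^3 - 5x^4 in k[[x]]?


[x^6] = sum a_i*b_j, i+j=6
  -4*-5=20
  7*-2=-14
  3*-6=-18
  -8*5=-40
  -4*-8=32
Sum=-20


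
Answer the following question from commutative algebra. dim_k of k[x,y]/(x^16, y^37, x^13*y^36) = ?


k[x,y]/I, I = (x^16, y^37, x^13*y^36)
Rect: 16x37=592. Corner: (16-13)x(37-36)=3.
dim = 592-3 = 589


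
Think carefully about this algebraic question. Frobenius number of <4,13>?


gcd(4,13)=1 => F=ab-a-b=4*13-4-13=52-17=35


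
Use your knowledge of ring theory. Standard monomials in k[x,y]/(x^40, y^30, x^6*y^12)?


k[x,y]/I, I = (x^40, y^30, x^6*y^12)
Rect: 40x30=1200. Corner: (40-6)x(30-12)=612.
dim = 1200-612 = 588


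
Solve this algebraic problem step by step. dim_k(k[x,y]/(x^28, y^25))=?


Basis: x^i*y^j, i<28, j<25
28*25=700


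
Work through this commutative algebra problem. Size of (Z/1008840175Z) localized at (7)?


7-primary part: 1008840175=7^9*25
Size=7^9=40353607


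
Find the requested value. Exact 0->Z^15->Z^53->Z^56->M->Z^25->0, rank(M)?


Alt sum=0:
(-1)^0*15 + (-1)^1*53 + (-1)^2*56 + (-1)^3*? + (-1)^4*25=0
rank(M)=43


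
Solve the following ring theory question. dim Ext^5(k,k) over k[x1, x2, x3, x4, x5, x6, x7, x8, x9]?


C(n,i)=C(9,5)=126


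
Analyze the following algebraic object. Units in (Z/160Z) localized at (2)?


Local ring = Z/32Z.
phi(32) = 2^4*(2-1) = 16


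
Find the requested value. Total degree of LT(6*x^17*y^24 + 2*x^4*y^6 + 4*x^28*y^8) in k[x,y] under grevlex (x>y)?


LT: 6*x^17*y^24
deg_x=17, deg_y=24
Total=17+24=41


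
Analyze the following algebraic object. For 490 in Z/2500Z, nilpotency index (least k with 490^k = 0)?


490^k mod 2500:
k=1: 490
k=2: 100
k=3: 1500
k=4: 0
First zero at k = 4


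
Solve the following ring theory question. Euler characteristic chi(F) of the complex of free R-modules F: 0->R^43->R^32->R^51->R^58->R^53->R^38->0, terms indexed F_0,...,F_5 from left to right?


chi = sum (-1)^i * rank:
(-1)^0*43=43
(-1)^1*32=-32
(-1)^2*51=51
(-1)^3*58=-58
(-1)^4*53=53
(-1)^5*38=-38
chi=19


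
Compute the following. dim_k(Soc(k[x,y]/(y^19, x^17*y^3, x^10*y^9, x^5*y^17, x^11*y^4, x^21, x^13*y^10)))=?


Socle = ann(m) = span of standard monomials u with x*u, y*u in I (staircase corners).
Redundant generators: x^13*y^10
Minimal generators: x^21, x^17*y^3, x^11*y^4, x^10*y^9, x^5*y^17, y^19
Corners: x^4y^18, x^9y^16, x^10y^8, x^16y^3, x^20y^2
Socle dim=5


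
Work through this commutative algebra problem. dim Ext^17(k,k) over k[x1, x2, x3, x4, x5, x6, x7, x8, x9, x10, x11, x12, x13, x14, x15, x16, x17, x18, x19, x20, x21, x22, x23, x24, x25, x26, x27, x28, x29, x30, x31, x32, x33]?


C(n,i)=C(33,17)=1166803110


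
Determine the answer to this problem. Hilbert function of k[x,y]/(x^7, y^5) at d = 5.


k[x,y], I = (x^7, y^5), d = 5
Need i < 7 and d-i < 5.
Range: 1 <= i <= 5.
H(5) = 5


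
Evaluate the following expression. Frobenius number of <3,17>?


gcd(3,17)=1 => F=ab-a-b=3*17-3-17=51-20=31


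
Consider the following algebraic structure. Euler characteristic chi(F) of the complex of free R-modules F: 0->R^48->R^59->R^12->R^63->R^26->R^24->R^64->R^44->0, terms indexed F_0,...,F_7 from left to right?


chi = sum (-1)^i * rank:
(-1)^0*48=48
(-1)^1*59=-59
(-1)^2*12=12
(-1)^3*63=-63
(-1)^4*26=26
(-1)^5*24=-24
(-1)^6*64=64
(-1)^7*44=-44
chi=-40


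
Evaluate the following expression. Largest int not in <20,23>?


gcd(20,23)=1 => F=ab-a-b=20*23-20-23=460-43=417


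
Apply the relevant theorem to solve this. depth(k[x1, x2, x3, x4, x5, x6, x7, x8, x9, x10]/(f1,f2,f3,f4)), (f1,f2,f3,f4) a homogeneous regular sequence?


depth(R)=10
depth(R/I)=10-4=6


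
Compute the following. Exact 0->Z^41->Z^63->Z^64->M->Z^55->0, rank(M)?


Alt sum=0:
(-1)^0*41 + (-1)^1*63 + (-1)^2*64 + (-1)^3*? + (-1)^4*55=0
rank(M)=97


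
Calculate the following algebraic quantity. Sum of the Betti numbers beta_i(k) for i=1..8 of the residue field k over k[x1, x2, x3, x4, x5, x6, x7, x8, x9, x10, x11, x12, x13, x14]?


Koszul resolution: beta_i(k)=C(n,i), n=14
C(14,1)=14, C(14,2)=91, C(14,3)=364, C(14,4)=1001, C(14,5)=2002, C(14,6)=3003, C(14,7)=3432, C(14,8)=3003
Sum=12910


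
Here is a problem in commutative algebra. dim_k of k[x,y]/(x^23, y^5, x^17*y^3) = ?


k[x,y]/I, I = (x^23, y^5, x^17*y^3)
Rect: 23x5=115. Corner: (23-17)x(5-3)=12.
dim = 115-12 = 103


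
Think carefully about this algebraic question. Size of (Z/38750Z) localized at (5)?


5-primary part: 38750=5^4*62
Size=5^4=625


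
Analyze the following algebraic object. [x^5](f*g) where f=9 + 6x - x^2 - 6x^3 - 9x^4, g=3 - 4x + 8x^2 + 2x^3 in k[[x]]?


[x^5] = sum a_i*b_j, i+j=5
  -1*2=-2
  -6*8=-48
  -9*-4=36
Sum=-14


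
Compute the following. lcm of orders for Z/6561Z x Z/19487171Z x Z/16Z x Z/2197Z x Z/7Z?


Exponent = lcm of the cyclic orders; pairwise coprime => product.
3^8*11^7*2^4*13^3*7^1=6561*19487171*16*2197*7=31460593658077584


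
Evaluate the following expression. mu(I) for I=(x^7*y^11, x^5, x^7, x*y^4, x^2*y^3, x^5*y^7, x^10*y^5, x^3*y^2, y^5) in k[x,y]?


Remove redundant (divisible by others).
x^7*y^11 redundant.
x^5*y^7 redundant.
x^7 redundant.
x^10*y^5 redundant.
Min: x^5, x^3*y^2, x^2*y^3, x*y^4, y^5
Count=5


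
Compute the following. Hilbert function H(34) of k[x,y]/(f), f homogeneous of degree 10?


H(t)=d for t>=d-1.
d=10, t=34
H(34)=10


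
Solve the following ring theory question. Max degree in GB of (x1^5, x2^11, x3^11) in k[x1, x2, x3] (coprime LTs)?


Pure powers, coprime LTs => already GB.
Degrees: 5, 11, 11
Max=11


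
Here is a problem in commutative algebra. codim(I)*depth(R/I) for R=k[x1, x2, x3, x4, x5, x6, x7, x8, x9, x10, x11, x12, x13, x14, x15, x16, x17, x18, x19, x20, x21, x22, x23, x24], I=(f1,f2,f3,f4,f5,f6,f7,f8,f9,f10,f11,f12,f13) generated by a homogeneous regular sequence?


codim=13, depth=dim(R/I)=24-13=11
Product=13*11=143


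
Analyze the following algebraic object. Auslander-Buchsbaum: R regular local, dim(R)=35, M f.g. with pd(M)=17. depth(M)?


pd+depth=depth(R)=35
depth=35-17=18


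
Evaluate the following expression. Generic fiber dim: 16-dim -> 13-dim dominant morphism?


dim(fiber)=dim(X)-dim(Y)=16-13=3


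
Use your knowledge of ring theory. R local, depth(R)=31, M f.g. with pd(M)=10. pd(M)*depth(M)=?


pd+depth=31
depth=31-10=21
pd*depth=10*21=210


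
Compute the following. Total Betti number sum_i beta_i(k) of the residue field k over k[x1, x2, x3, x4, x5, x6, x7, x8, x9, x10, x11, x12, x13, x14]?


Koszul resolution: beta_i(k)=C(n,i), n=14
sum_i C(14,i) = 2^14 = 16384


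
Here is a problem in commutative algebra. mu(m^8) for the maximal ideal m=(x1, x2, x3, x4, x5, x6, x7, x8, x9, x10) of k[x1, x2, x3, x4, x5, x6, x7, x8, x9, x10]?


Graded Nakayama: mu(m^d) = dim_k (m^d/m^(d+1)) = #degree-8 monomials in 10 vars
C(n+d-1,d)=C(17,8)=24310


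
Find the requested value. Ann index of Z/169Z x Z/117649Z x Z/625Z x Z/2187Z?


Exponent = lcm of the cyclic orders; pairwise coprime => product.
13^2*7^6*5^4*3^7=169*117649*625*2187=27177139591875


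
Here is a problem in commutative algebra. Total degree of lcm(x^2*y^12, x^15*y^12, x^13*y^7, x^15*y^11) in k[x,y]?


lcm = componentwise max:
x: max(2,15,13,15)=15
y: max(12,12,7,11)=12
Total=15+12=27


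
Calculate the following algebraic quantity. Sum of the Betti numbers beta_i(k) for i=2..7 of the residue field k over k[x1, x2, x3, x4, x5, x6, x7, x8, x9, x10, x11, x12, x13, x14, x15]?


Koszul resolution: beta_i(k)=C(n,i), n=15
C(15,2)=105, C(15,3)=455, C(15,4)=1365, C(15,5)=3003, C(15,6)=5005, C(15,7)=6435
Sum=16368


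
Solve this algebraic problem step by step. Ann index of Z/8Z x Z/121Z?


Exponent = lcm of the cyclic orders; pairwise coprime => product.
2^3*11^2=8*121=968


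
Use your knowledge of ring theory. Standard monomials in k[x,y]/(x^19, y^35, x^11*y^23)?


k[x,y]/I, I = (x^19, y^35, x^11*y^23)
Rect: 19x35=665. Corner: (19-11)x(35-23)=96.
dim = 665-96 = 569


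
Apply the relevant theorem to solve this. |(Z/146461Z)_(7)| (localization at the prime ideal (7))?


7-primary part: 146461=7^4*61
Size=7^4=2401


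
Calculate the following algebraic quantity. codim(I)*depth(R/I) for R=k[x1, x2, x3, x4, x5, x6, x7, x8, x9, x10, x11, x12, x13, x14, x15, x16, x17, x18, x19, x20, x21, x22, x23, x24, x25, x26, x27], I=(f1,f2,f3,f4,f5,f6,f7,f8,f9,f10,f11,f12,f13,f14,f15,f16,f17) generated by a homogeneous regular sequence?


codim=17, depth=dim(R/I)=27-17=10
Product=17*10=170


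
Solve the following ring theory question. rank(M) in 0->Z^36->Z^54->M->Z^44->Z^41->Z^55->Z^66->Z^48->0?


Alt sum=0:
(-1)^0*36 + (-1)^1*54 + (-1)^2*? + (-1)^3*44 + (-1)^4*41 + (-1)^5*55 + (-1)^6*66 + (-1)^7*48=0
rank(M)=58


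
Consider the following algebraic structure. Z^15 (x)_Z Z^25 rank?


rank(M(x)N) = rank(M)*rank(N)
15*25 = 375


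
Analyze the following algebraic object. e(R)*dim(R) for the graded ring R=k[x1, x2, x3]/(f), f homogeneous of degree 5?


e(R)=deg(f)=5, dim(R)=3-1=2
e*dim=5*2=10


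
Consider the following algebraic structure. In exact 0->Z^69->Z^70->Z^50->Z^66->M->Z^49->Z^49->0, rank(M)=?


Alt sum=0:
(-1)^0*69 + (-1)^1*70 + (-1)^2*50 + (-1)^3*66 + (-1)^4*? + (-1)^5*49 + (-1)^6*49=0
rank(M)=17


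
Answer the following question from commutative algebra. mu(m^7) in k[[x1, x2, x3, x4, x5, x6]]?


C(n+d-1,d)=C(12,7)=792


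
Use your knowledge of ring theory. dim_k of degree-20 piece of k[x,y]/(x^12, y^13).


k[x,y], I = (x^12, y^13), d = 20
Need i < 12 and d-i < 13.
Range: 8 <= i <= 11.
H(20) = 4


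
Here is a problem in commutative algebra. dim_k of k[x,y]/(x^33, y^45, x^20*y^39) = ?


k[x,y]/I, I = (x^33, y^45, x^20*y^39)
Rect: 33x45=1485. Corner: (33-20)x(45-39)=78.
dim = 1485-78 = 1407


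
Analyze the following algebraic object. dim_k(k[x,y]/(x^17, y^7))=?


Basis: x^i*y^j, i<17, j<7
17*7=119


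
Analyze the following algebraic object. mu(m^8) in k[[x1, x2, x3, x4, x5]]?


C(n+d-1,d)=C(12,8)=495


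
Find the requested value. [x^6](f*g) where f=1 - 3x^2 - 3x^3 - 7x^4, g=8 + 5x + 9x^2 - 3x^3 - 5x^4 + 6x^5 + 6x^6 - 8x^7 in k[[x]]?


[x^6] = sum a_i*b_j, i+j=6
  1*6=6
  -3*-5=15
  -3*-3=9
  -7*9=-63
Sum=-33


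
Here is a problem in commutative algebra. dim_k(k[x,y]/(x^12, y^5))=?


Basis: x^i*y^j, i<12, j<5
12*5=60


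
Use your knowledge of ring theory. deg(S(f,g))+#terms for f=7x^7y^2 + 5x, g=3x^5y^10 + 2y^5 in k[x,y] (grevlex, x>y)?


LT(f)=7x^7y^2, LT(g)=3x^5y^10
lcm(LM)=x^7y^10
S(f,g) (scaled by 21 to clear denominators) = 3y^8*f - 7x^2*g = 15xy^8 - 14x^2y^5
2 terms, deg 9.
9+2=11


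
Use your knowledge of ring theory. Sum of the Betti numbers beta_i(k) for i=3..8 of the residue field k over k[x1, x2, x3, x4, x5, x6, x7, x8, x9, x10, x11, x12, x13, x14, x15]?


Koszul resolution: beta_i(k)=C(n,i), n=15
C(15,3)=455, C(15,4)=1365, C(15,5)=3003, C(15,6)=5005, C(15,7)=6435, C(15,8)=6435
Sum=22698


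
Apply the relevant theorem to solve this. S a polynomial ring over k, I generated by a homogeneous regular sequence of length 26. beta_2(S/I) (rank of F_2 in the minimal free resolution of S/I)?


Regular sequence => Koszul complex is the minimal free resolution.
Syz_1 minimally generated by Koszul relations f_i*e_j - f_j*e_i (i<j): mu(Syz_1) = beta_2 = C(m,2) = m(m-1)/2
m=26
26*25/2 = 325


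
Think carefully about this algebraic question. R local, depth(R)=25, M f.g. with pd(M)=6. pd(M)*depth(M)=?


pd+depth=25
depth=25-6=19
pd*depth=6*19=114


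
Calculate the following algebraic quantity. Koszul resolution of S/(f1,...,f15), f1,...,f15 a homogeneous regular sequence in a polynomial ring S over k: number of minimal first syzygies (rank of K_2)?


Regular sequence => Koszul complex is the minimal free resolution.
Syz_1 minimally generated by Koszul relations f_i*e_j - f_j*e_i (i<j): mu(Syz_1) = beta_2 = C(m,2) = m(m-1)/2
m=15
15*14/2 = 105


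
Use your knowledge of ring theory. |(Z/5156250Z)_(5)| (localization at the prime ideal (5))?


5-primary part: 5156250=5^7*66
Size=5^7=78125


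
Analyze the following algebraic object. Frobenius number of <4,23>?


gcd(4,23)=1 => F=ab-a-b=4*23-4-23=92-27=65


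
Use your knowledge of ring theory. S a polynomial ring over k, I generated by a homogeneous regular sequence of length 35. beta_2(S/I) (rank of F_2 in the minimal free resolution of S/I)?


Regular sequence => Koszul complex is the minimal free resolution.
Syz_1 minimally generated by Koszul relations f_i*e_j - f_j*e_i (i<j): mu(Syz_1) = beta_2 = C(m,2) = m(m-1)/2
m=35
35*34/2 = 595


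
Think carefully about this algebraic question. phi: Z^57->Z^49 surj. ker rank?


rank(ker) = 57-49 = 8


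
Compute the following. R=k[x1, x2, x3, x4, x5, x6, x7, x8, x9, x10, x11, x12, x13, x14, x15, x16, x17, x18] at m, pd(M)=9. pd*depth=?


pd+depth=18
depth=18-9=9
pd*depth=9*9=81


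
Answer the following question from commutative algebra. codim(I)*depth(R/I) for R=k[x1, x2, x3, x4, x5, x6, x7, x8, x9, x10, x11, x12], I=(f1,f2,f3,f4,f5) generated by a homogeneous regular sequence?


codim=5, depth=dim(R/I)=12-5=7
Product=5*7=35


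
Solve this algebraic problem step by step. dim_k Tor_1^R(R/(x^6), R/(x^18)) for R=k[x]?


Tor_1(R/I,R/J)=(I cap J)/IJ=(x^18)/(x^24)
dim=24-18=min(6,18)=6


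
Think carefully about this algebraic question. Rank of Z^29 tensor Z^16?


rank(M(x)N) = rank(M)*rank(N)
29*16 = 464


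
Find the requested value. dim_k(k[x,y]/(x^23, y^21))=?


Basis: x^i*y^j, i<23, j<21
23*21=483


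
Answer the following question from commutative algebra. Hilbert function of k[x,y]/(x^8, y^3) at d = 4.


k[x,y], I = (x^8, y^3), d = 4
Need i < 8 and d-i < 3.
Range: 2 <= i <= 4.
H(4) = 3


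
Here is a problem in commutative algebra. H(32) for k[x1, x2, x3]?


C(d+n-1,n-1)=C(34,2)=561


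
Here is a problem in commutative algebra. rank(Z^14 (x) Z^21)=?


rank(M(x)N) = rank(M)*rank(N)
14*21 = 294


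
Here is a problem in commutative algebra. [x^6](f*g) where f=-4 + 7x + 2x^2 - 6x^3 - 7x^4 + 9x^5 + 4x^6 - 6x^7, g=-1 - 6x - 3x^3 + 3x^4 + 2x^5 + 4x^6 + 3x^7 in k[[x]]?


[x^6] = sum a_i*b_j, i+j=6
  -4*4=-16
  7*2=14
  2*3=6
  -6*-3=18
  9*-6=-54
  4*-1=-4
Sum=-36


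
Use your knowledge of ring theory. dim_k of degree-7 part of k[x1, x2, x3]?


C(d+n-1,n-1)=C(9,2)=36


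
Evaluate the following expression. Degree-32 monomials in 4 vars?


C(d+n-1,n-1)=C(35,3)=6545


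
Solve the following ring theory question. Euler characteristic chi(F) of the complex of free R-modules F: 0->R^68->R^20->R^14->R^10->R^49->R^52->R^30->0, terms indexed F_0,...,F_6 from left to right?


chi = sum (-1)^i * rank:
(-1)^0*68=68
(-1)^1*20=-20
(-1)^2*14=14
(-1)^3*10=-10
(-1)^4*49=49
(-1)^5*52=-52
(-1)^6*30=30
chi=79


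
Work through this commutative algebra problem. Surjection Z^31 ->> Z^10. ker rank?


rank(ker) = 31-10 = 21


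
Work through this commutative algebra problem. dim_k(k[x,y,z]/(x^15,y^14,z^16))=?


Basis: x^iy^jz^k, i<15,j<14,k<16
15*14*16=3360


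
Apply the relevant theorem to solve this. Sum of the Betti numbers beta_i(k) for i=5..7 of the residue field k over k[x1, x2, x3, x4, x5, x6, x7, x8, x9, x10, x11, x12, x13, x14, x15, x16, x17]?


Koszul resolution: beta_i(k)=C(n,i), n=17
C(17,5)=6188, C(17,6)=12376, C(17,7)=19448
Sum=38012


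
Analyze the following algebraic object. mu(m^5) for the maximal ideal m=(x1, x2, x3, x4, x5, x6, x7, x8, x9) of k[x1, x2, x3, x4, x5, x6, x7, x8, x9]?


Graded Nakayama: mu(m^d) = dim_k (m^d/m^(d+1)) = #degree-5 monomials in 9 vars
C(n+d-1,d)=C(13,5)=1287


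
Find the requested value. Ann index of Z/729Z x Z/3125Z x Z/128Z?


Exponent = lcm of the cyclic orders; pairwise coprime => product.
3^6*5^5*2^7=729*3125*128=291600000


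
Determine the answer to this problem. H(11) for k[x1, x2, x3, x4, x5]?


C(d+n-1,n-1)=C(15,4)=1365


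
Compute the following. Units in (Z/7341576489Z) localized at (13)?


Local ring = Z/815730721Z.
phi(815730721) = 13^7*(13-1) = 752982204


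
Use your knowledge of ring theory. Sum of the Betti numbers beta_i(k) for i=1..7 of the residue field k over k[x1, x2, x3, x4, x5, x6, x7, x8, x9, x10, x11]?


Koszul resolution: beta_i(k)=C(n,i), n=11
C(11,1)=11, C(11,2)=55, C(11,3)=165, C(11,4)=330, C(11,5)=462, C(11,6)=462, C(11,7)=330
Sum=1815


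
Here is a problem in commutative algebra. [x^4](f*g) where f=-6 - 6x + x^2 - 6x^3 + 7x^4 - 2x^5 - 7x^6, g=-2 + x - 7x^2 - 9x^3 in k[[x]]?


[x^4] = sum a_i*b_j, i+j=4
  -6*-9=54
  1*-7=-7
  -6*1=-6
  7*-2=-14
Sum=27


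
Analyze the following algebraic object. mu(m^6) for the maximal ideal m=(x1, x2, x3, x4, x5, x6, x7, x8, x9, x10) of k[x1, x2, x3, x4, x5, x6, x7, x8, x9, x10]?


Graded Nakayama: mu(m^d) = dim_k (m^d/m^(d+1)) = #degree-6 monomials in 10 vars
C(n+d-1,d)=C(15,6)=5005


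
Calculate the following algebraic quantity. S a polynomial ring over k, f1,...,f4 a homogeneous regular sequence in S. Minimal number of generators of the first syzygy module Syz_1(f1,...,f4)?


Regular sequence => Koszul complex is the minimal free resolution.
Syz_1 minimally generated by Koszul relations f_i*e_j - f_j*e_i (i<j): mu(Syz_1) = beta_2 = C(m,2) = m(m-1)/2
m=4
4*3/2 = 6


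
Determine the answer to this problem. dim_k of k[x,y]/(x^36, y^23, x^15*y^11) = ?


k[x,y]/I, I = (x^36, y^23, x^15*y^11)
Rect: 36x23=828. Corner: (36-15)x(23-11)=252.
dim = 828-252 = 576


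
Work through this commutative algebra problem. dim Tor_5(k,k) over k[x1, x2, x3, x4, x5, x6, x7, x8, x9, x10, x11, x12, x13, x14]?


Koszul: C(n,i)=C(14,5)=2002


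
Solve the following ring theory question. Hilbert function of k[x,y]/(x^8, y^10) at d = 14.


k[x,y], I = (x^8, y^10), d = 14
Need i < 8 and d-i < 10.
Range: 5 <= i <= 7.
H(14) = 3


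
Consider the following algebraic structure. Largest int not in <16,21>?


gcd(16,21)=1 => F=ab-a-b=16*21-16-21=336-37=299


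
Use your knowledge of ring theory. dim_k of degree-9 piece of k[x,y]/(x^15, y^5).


k[x,y], I = (x^15, y^5), d = 9
Need i < 15 and d-i < 5.
Range: 5 <= i <= 9.
H(9) = 5


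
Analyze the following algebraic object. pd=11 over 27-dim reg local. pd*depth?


pd+depth=27
depth=27-11=16
pd*depth=11*16=176


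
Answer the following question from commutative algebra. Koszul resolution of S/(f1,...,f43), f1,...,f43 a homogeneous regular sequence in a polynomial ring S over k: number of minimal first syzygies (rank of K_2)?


Regular sequence => Koszul complex is the minimal free resolution.
Syz_1 minimally generated by Koszul relations f_i*e_j - f_j*e_i (i<j): mu(Syz_1) = beta_2 = C(m,2) = m(m-1)/2
m=43
43*42/2 = 903


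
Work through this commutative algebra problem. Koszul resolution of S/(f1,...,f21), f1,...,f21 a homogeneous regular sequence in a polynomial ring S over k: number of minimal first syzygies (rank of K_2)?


Regular sequence => Koszul complex is the minimal free resolution.
Syz_1 minimally generated by Koszul relations f_i*e_j - f_j*e_i (i<j): mu(Syz_1) = beta_2 = C(m,2) = m(m-1)/2
m=21
21*20/2 = 210


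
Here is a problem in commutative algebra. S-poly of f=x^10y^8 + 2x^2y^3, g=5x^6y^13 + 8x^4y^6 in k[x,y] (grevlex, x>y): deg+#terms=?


LT(f)=x^10y^8, LT(g)=5x^6y^13
lcm(LM)=x^10y^13
S(f,g) (scaled by 5 to clear denominators) = 5y^5*f - x^4*g = -8x^8y^6 + 10x^2y^8
2 terms, deg 14.
14+2=16


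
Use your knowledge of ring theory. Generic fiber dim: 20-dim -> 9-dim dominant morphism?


dim(fiber)=dim(X)-dim(Y)=20-9=11


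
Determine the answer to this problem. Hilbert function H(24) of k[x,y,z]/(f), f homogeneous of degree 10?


C(26,2)-C(16,2)=325-120=205


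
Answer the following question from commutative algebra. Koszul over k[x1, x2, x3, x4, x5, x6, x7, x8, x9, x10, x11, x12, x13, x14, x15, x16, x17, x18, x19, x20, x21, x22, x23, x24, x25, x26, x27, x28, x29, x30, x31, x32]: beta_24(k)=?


C(n,i)=C(32,24)=10518300


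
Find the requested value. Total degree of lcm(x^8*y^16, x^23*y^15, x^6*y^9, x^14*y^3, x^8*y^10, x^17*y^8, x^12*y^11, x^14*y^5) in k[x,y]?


lcm = componentwise max:
x: max(8,23,6,14,8,17,12,14)=23
y: max(16,15,9,3,10,8,11,5)=16
Total=23+16=39


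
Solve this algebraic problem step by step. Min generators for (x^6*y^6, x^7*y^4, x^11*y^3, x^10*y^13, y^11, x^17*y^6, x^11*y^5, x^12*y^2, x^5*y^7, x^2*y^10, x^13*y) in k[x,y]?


Remove redundant (divisible by others).
x^10*y^13 redundant.
x^11*y^5 redundant.
x^17*y^6 redundant.
Min: x^13*y, x^12*y^2, x^11*y^3, x^7*y^4, x^6*y^6, x^5*y^7, x^2*y^10, y^11
Count=8


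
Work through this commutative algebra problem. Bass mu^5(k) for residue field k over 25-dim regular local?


C(n,i)=C(25,5)=53130


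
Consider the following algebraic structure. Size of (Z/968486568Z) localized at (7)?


7-primary part: 968486568=7^9*24
Size=7^9=40353607


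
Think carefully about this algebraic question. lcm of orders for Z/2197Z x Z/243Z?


Exponent = lcm of the cyclic orders; pairwise coprime => product.
13^3*3^5=2197*243=533871


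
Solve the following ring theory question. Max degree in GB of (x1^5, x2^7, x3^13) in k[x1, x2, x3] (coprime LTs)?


Pure powers, coprime LTs => already GB.
Degrees: 5, 7, 13
Max=13


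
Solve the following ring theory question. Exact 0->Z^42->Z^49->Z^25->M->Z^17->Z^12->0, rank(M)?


Alt sum=0:
(-1)^0*42 + (-1)^1*49 + (-1)^2*25 + (-1)^3*? + (-1)^4*17 + (-1)^5*12=0
rank(M)=23


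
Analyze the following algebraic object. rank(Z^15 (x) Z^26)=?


rank(M(x)N) = rank(M)*rank(N)
15*26 = 390


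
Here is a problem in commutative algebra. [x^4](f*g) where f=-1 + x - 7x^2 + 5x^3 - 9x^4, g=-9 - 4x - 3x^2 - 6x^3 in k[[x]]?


[x^4] = sum a_i*b_j, i+j=4
  1*-6=-6
  -7*-3=21
  5*-4=-20
  -9*-9=81
Sum=76


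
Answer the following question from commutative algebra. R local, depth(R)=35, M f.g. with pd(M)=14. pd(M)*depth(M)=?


pd+depth=35
depth=35-14=21
pd*depth=14*21=294


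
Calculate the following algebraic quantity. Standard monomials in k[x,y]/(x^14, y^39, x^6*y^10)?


k[x,y]/I, I = (x^14, y^39, x^6*y^10)
Rect: 14x39=546. Corner: (14-6)x(39-10)=232.
dim = 546-232 = 314


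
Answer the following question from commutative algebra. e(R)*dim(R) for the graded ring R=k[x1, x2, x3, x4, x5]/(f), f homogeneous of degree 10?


e(R)=deg(f)=10, dim(R)=5-1=4
e*dim=10*4=40


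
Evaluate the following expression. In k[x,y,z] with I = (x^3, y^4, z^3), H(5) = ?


Need i<3, j<4, k<3 with i+j+k=5.
For each i, j ranges over max(0,5-i-2)..min(3,5-i):
  i=0: j in [3,3] -> 1
  i=1: j in [2,3] -> 2
  i=2: j in [1,3] -> 3
H(5) = 1+2+3 = 6


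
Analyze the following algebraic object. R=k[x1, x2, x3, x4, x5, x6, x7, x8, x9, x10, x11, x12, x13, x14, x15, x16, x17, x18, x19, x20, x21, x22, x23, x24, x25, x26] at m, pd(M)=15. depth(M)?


pd+depth=depth(R)=26
depth=26-15=11


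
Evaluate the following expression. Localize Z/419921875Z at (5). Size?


5-primary part: 419921875=5^10*43
Size=5^10=9765625


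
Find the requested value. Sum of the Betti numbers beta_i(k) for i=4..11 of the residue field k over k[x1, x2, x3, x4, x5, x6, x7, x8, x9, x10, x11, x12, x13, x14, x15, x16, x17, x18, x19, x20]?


Koszul resolution: beta_i(k)=C(n,i), n=20
C(20,4)=4845, C(20,5)=15504, C(20,6)=38760, C(20,7)=77520, C(20,8)=125970, C(20,9)=167960, C(20,10)=184756, C(20,11)=167960
Sum=783275


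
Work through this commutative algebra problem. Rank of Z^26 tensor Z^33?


rank(M(x)N) = rank(M)*rank(N)
26*33 = 858


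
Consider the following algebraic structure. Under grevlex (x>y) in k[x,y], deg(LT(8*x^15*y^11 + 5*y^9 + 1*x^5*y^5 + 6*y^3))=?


LT: 8*x^15*y^11
deg_x=15, deg_y=11
Total=15+11=26


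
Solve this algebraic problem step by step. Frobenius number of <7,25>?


gcd(7,25)=1 => F=ab-a-b=7*25-7-25=175-32=143


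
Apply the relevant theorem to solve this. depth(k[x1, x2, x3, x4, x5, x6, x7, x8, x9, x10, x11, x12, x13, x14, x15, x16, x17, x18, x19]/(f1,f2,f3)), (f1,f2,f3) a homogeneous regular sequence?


depth(R)=19
depth(R/I)=19-3=16


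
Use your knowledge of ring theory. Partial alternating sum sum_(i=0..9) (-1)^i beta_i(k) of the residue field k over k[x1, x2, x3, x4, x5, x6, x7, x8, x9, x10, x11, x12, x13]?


Koszul resolution: beta_i(k)=C(n,i), n=13
sum_(i=0..p) (-1)^i C(n,i) = (-1)^p C(n-1,p)
(-1)^9*C(12,9) = (-1)^9*220 = -220


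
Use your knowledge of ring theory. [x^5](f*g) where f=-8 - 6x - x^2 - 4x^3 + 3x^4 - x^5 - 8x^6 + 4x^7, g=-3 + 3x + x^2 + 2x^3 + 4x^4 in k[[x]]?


[x^5] = sum a_i*b_j, i+j=5
  -6*4=-24
  -1*2=-2
  -4*1=-4
  3*3=9
  -1*-3=3
Sum=-18


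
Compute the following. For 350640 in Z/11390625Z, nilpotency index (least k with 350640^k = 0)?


350640^k mod 11390625:
k=1: 350640
k=2: 9393975
k=3: 8019000
k=4: 6378750
k=5: 4556250
k=6: 0
First zero at k = 6


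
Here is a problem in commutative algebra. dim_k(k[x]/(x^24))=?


Basis: 1,x,...,x^23
dim=24


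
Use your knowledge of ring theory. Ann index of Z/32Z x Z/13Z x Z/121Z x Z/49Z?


Exponent = lcm of the cyclic orders; pairwise coprime => product.
2^5*13^1*11^2*7^2=32*13*121*49=2466464


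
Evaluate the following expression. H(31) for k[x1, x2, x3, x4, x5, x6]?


C(d+n-1,n-1)=C(36,5)=376992


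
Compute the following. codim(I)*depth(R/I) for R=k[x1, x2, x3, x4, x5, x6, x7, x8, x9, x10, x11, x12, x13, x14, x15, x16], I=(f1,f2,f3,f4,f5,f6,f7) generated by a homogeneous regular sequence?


codim=7, depth=dim(R/I)=16-7=9
Product=7*9=63


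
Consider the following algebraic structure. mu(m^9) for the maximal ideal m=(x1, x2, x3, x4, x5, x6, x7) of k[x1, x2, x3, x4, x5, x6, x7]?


Graded Nakayama: mu(m^d) = dim_k (m^d/m^(d+1)) = #degree-9 monomials in 7 vars
C(n+d-1,d)=C(15,9)=5005


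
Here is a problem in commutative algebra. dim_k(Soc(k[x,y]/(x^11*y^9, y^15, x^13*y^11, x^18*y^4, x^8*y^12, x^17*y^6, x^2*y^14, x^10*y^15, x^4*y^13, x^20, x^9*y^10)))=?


Socle = ann(m) = span of standard monomials u with x*u, y*u in I (staircase corners).
Redundant generators: x^10*y^15, x^13*y^11
Minimal generators: x^20, x^18*y^4, x^17*y^6, x^11*y^9, x^9*y^10, x^8*y^12, x^4*y^13, x^2*y^14, y^15
Corners: xy^14, x^3y^13, x^7y^12, x^8y^11, x^10y^9, x^16y^8, x^17y^5, x^19y^3
Socle dim=8


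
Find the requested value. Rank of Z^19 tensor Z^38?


rank(M(x)N) = rank(M)*rank(N)
19*38 = 722


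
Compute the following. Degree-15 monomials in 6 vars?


C(d+n-1,n-1)=C(20,5)=15504


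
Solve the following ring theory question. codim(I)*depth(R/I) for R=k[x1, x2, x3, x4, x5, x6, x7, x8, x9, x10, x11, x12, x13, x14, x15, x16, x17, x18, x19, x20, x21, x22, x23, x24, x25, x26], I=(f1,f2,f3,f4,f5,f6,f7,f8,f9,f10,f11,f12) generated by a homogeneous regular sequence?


codim=12, depth=dim(R/I)=26-12=14
Product=12*14=168


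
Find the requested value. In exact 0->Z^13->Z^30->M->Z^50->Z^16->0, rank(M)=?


Alt sum=0:
(-1)^0*13 + (-1)^1*30 + (-1)^2*? + (-1)^3*50 + (-1)^4*16=0
rank(M)=51


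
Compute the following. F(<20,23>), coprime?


gcd(20,23)=1 => F=ab-a-b=20*23-20-23=460-43=417


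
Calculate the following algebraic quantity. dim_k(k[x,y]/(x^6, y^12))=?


Basis: x^i*y^j, i<6, j<12
6*12=72


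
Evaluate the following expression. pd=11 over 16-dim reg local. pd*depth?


pd+depth=16
depth=16-11=5
pd*depth=11*5=55


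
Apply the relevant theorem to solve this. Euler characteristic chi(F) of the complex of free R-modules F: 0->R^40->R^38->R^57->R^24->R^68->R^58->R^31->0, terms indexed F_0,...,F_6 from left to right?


chi = sum (-1)^i * rank:
(-1)^0*40=40
(-1)^1*38=-38
(-1)^2*57=57
(-1)^3*24=-24
(-1)^4*68=68
(-1)^5*58=-58
(-1)^6*31=31
chi=76


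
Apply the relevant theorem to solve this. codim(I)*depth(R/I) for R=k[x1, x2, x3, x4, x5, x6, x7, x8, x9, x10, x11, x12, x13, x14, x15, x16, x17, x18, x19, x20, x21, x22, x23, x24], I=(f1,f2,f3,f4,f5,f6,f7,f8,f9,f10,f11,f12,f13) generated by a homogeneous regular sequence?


codim=13, depth=dim(R/I)=24-13=11
Product=13*11=143


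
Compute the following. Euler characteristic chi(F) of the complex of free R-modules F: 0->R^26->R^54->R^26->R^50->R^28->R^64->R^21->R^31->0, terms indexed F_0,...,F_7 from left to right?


chi = sum (-1)^i * rank:
(-1)^0*26=26
(-1)^1*54=-54
(-1)^2*26=26
(-1)^3*50=-50
(-1)^4*28=28
(-1)^5*64=-64
(-1)^6*21=21
(-1)^7*31=-31
chi=-98


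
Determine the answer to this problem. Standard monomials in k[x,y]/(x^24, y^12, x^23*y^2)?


k[x,y]/I, I = (x^24, y^12, x^23*y^2)
Rect: 24x12=288. Corner: (24-23)x(12-2)=10.
dim = 288-10 = 278


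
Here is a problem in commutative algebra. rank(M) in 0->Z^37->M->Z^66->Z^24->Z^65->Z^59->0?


Alt sum=0:
(-1)^0*37 + (-1)^1*? + (-1)^2*66 + (-1)^3*24 + (-1)^4*65 + (-1)^5*59=0
rank(M)=85


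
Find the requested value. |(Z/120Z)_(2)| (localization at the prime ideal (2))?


2-primary part: 120=2^3*15
Size=2^3=8


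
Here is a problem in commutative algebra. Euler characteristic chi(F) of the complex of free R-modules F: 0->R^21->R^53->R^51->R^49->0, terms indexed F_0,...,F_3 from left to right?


chi = sum (-1)^i * rank:
(-1)^0*21=21
(-1)^1*53=-53
(-1)^2*51=51
(-1)^3*49=-49
chi=-30


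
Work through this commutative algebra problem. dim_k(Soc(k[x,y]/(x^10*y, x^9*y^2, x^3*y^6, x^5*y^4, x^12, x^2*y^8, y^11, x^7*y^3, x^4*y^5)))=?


Socle = ann(m) = span of standard monomials u with x*u, y*u in I (staircase corners).
Minimal generators: x^12, x^10*y, x^9*y^2, x^7*y^3, x^5*y^4, x^4*y^5, x^3*y^6, x^2*y^8, y^11
Corners: xy^10, x^2y^7, x^3y^5, x^4y^4, x^6y^3, x^8y^2, x^9y, x^11
Socle dim=8


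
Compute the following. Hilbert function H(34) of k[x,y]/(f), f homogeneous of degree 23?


H(t)=d for t>=d-1.
d=23, t=34
H(34)=23


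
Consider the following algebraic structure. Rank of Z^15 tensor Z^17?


rank(M(x)N) = rank(M)*rank(N)
15*17 = 255


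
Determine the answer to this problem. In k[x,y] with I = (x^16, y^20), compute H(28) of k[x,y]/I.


k[x,y], I = (x^16, y^20), d = 28
Need i < 16 and d-i < 20.
Range: 9 <= i <= 15.
H(28) = 7


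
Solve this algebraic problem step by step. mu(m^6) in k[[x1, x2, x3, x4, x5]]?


C(n+d-1,d)=C(10,6)=210


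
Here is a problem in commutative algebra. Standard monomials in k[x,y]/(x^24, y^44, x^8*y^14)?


k[x,y]/I, I = (x^24, y^44, x^8*y^14)
Rect: 24x44=1056. Corner: (24-8)x(44-14)=480.
dim = 1056-480 = 576


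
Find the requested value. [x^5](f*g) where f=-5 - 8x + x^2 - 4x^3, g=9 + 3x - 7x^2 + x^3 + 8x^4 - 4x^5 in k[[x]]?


[x^5] = sum a_i*b_j, i+j=5
  -5*-4=20
  -8*8=-64
  1*1=1
  -4*-7=28
Sum=-15


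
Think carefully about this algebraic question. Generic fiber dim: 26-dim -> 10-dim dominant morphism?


dim(fiber)=dim(X)-dim(Y)=26-10=16
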